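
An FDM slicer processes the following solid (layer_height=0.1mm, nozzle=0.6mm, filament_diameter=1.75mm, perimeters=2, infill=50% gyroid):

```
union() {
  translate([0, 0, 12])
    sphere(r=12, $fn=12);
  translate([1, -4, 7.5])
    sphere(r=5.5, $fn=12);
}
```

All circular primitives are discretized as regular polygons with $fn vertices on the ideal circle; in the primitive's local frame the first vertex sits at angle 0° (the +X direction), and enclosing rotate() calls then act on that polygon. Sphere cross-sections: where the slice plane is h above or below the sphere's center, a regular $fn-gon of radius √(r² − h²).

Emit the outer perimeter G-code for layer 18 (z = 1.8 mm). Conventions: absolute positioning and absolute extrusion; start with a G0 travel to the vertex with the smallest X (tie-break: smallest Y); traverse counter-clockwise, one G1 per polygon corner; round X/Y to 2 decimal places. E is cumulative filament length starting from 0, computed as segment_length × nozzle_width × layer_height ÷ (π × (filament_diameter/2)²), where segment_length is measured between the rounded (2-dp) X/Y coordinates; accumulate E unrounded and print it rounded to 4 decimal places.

G0 X-6.32 Y0.00 Z1.80
G1 X-5.47 Y-3.16 E0.0816
G1 X-3.16 Y-5.47 E0.1631
G1 X0.00 Y-6.32 E0.2447
G1 X3.16 Y-5.47 E0.3264
G1 X5.47 Y-3.16 E0.4079
G1 X6.32 Y0.00 E0.4895
G1 X5.47 Y3.16 E0.5711
G1 X3.16 Y5.47 E0.6526
G1 X0.00 Y6.32 E0.7342
G1 X-3.16 Y5.47 E0.8159
G1 X-5.47 Y3.16 E0.8974
G1 X-6.32 Y0.00 E0.9790

At z = 1.8 mm: the r=12 sphere slices to a regular 12-gon of circumradius 6.321 (√(r²−h²) with h=10.2 from center); the sphere at (1, -4) is not intersected at this z (|z−center|=5.700 > r=5.5); Merging all regions: only the r=12 sphere is present, so the union is just that shape — 1 connected region. The outline is a single polygon with 12 vertices. Extrusion per mm of travel: 0.6 × 0.1 / (π × 0.875²) = 0.024945. Accumulating E over each segment gives final E = 0.9790.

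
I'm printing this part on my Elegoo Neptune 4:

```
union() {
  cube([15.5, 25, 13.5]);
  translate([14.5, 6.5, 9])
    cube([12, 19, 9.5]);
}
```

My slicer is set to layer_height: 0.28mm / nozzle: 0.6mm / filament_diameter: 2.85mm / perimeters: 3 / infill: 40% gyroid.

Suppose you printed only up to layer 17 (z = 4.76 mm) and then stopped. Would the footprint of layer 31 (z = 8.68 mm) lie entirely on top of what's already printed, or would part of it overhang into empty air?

entirely on top

Compare the two slices. At z = 4.76: the 15.5×25 cube contributes its full rectangle (area 387.50 mm²); the cube at (14.5, 6.5) is absent (z outside [9, 18.5]); Combining (union): only the 15.5×25 cube is present, so the union is just that shape — area = 387.50 mm². At z = 8.68: the cube (footprint 15.5×25) is included at this height (area 387.50 mm²); the cube at (14.5, 6.5) is not intersected at this z (z outside [9, 18.5]); Merging all regions: only the 15.5×25 cube is present, so the union is just that shape — area = 387.50 mm². Checking containment: the cross-section at z = 8.68 is a subset of the cross-section at z = 4.76.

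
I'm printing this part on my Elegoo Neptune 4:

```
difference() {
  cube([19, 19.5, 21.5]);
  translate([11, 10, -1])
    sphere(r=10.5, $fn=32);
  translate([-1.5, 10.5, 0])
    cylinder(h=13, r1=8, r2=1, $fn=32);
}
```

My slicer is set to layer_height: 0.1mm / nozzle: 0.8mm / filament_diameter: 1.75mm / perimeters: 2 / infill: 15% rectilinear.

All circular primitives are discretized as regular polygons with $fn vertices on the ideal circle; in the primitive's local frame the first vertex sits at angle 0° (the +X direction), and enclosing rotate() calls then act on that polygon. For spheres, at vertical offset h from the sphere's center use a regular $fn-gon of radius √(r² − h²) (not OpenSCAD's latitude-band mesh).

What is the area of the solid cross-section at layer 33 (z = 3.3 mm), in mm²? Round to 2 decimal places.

At z = 3.3 mm: the cube is present — its section is the full 19×19.5 rectangle (area 370.50 mm²); the r=10.5 sphere at (11, 10) contributes a regular 32-gon of circumradius √(10.5²−4.3²) = 9.579 (area = (32/2)·9.579²·sin(360°/32) = 286.42 mm²); the cone at (-1.5, 10.5) (r1=8→r2=1) has section circumradius 6.223 here — a regular 32-gon (area = (32/2)·6.223²·sin(360°/32) = 120.88 mm²); Subtracting the remaining from the first: starting from the 19×19.5 cube (370.50 mm²), the r=10.5 sphere at (11, 10) partially overlaps it — only the 275.42 mm² overlap (of its 286.42 mm²) is removed, clipping the outline; the cone at (-1.5, 10.5) partially overlaps it — only the 21.50 mm² overlap (of its 120.88 mm²) is removed, clipping the outline — area = 73.59 mm². Overall, the cross-section has 3 separate islands. Net area = 73.59 mm².

73.59 mm²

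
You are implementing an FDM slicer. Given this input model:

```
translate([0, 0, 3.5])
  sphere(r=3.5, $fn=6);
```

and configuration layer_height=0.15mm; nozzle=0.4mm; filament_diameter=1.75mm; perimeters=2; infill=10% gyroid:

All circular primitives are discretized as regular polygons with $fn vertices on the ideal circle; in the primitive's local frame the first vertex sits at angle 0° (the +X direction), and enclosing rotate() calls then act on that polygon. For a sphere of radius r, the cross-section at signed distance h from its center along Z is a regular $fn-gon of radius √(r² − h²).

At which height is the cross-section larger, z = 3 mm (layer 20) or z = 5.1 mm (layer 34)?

layer 20 (z = 3 mm)

Layer 20 (z = 3): the r=3.5 sphere contributes a regular 6-gon of circumradius √(3.5²−0.5²) = 3.464 (area = (6/2)·3.464²·sin(360°/6) = 31.18 mm²). So its area = 31.18 mm². Layer 34 (z = 5.1): the r=3.5 sphere slices to a regular 6-gon of circumradius 3.113 (√(r²−h²) with h=1.6 from center) (area = (6/2)·3.113²·sin(360°/6) = 25.18 mm²). So its area = 25.18 mm². Layer 20 is larger (31.18 vs 25.18 mm²).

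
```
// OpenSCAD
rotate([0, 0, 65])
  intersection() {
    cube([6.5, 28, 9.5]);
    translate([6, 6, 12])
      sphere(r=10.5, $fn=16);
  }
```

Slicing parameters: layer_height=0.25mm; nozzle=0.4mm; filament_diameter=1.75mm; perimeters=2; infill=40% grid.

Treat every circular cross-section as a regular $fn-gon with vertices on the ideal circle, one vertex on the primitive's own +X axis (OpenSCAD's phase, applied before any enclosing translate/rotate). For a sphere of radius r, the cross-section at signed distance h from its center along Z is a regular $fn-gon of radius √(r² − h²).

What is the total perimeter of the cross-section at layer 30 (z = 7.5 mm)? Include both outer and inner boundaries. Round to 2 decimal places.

42.13 mm

At z = 7.5 mm: the cube (footprint 6.5×28) is included at this height (perimeter 69.00 mm); the r=10.5 sphere at (6, 6) slices to a regular 16-gon of circumradius 9.487 (√(r²−h²) with h=4.5 from center) (perimeter = 2·16·9.487·sin(180°/16) = 59.23 mm); Keeping only the common overlap: the r=10.5 sphere at (6, 6) partially overlaps the 6.5×28 cube; clipping to the common part keeps 95.74 mm² — boundary = 42.13 mm; (whole slice rotated 65° about Z — lengths, areas and connectivity unchanged). Overall, the cross-section is a single solid region. Total boundary length (outer) = 42.13 mm.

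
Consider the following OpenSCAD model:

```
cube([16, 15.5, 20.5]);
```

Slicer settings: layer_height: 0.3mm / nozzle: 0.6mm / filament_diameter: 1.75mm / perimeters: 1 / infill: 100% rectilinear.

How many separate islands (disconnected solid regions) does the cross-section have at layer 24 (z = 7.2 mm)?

1

At z = 7.2 mm: the 16×15.5 cube contributes its full rectangle. Overall, the cross-section is a single solid region. Island count = 1.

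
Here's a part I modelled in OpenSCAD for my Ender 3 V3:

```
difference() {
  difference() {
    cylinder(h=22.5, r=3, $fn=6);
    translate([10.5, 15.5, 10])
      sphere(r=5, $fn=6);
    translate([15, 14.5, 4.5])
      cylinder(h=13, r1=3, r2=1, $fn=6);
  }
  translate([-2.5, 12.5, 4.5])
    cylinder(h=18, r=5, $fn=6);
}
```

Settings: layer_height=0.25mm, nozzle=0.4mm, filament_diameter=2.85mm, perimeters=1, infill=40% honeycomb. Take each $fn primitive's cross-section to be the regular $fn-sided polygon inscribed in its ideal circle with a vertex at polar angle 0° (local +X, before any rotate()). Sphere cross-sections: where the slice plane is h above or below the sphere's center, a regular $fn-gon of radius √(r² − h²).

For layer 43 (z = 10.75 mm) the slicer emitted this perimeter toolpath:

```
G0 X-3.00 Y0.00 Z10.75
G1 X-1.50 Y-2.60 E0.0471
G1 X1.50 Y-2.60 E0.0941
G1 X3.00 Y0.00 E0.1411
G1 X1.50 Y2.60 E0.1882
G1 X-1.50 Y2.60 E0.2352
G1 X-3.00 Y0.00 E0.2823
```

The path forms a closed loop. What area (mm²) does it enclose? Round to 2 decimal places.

Apply the shoelace formula to the sequence of (X, Y) vertices; enclosed area = 23.40 mm².

23.40 mm²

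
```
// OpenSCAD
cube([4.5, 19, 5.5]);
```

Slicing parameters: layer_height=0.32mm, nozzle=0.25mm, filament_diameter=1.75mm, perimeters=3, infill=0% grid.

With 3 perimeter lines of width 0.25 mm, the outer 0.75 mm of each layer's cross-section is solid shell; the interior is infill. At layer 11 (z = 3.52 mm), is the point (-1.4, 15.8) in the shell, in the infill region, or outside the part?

outside

At z = 3.52 mm: the 4.5×19 cube contributes its full rectangle. Overall, the cross-section is a single solid region. The nearest boundary edge runs (0.00, 19.00)→(0.00, 0.00); distance from the point to it = 1.40 mm. The point is not inside any of the regions above, so it lies outside the cross-section (1.40 mm from the nearest boundary).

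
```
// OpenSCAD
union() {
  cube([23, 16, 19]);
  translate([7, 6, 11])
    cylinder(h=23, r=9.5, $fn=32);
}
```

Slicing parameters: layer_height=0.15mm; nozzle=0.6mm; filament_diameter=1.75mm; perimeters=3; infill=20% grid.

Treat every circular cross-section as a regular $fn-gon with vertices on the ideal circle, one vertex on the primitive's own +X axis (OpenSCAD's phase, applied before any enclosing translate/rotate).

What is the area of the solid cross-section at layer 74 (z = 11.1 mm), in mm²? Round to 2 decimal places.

424.91 mm²

At z = 11.1 mm: the 23×16 cube contributes its full rectangle (area 368.00 mm²); the cylinder at (7, 6): section is a regular 32-gon, circumradius r=9.5 (area = (32/2)·9.500²·sin(360°/32) = 281.71 mm²); Combining (union): the regions partially overlap — summed areas 649.71 mm² minus the doubly-counted overlap 224.80 mm² gives 424.91 mm² — area = 424.91 mm². Overall, the cross-section is a single solid region. Net area = 424.91 mm².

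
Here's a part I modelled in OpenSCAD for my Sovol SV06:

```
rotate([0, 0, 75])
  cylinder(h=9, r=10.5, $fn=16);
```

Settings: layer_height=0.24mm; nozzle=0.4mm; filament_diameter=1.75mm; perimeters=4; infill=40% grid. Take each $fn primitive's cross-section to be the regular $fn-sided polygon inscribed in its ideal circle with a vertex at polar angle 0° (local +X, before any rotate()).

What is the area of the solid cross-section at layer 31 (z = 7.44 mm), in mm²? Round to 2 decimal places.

At z = 7.44 mm: the r=10.5 cylinder gives a regular 16-gon of circumradius 10.5 (constant along its height) (area = (16/2)·10.500²·sin(360°/16) = 337.53 mm²); (rotated 75° about Z; rotation is an isometry so areas/perimeters/island counts are preserved). Overall, the cross-section is a single solid region. Net area = 337.53 mm².

337.53 mm²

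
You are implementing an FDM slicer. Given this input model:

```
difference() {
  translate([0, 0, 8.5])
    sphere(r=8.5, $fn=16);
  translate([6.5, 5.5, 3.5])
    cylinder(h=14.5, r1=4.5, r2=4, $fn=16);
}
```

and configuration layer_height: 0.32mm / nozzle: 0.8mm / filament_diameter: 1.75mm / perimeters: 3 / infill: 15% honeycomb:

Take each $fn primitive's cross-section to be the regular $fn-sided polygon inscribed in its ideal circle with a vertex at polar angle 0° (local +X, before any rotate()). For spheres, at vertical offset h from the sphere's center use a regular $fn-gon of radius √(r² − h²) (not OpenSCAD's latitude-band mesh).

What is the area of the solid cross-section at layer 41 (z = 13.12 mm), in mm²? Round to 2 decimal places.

143.42 mm²

At z = 13.12 mm: the r=8.5 sphere slices to a regular 16-gon of circumradius 7.135 (√(r²−h²) with h=4.62 from center) (area = (16/2)·7.135²·sin(360°/16) = 155.85 mm²); the cone at (6.5, 5.5) contributes a regular 16-gon of circumradius 4.168 (interpolated between r1=4.5 and r2=4 at t=0.663) (area = (16/2)·4.168²·sin(360°/16) = 53.19 mm²); Subtracting the remaining from the first: starting from the r=8.5 sphere (155.85 mm²), the cone at (6.5, 5.5) partially overlaps it — only the 12.42 mm² overlap (of its 53.19 mm²) is removed, clipping the outline — area = 143.42 mm². Overall, the cross-section is a single solid region. Net area = 143.42 mm².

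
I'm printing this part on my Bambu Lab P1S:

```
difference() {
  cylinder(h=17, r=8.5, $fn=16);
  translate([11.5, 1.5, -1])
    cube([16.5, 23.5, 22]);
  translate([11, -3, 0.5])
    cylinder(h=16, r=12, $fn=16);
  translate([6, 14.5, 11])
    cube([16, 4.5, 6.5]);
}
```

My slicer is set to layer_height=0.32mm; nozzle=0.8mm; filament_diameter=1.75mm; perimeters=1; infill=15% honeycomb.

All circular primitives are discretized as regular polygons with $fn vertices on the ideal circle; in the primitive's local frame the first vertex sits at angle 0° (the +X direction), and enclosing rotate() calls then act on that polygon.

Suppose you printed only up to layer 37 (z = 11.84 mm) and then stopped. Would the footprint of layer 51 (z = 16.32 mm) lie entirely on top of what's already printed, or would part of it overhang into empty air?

Compare the two slices. At z = 11.84: the r=8.5 cylinder gives a regular 16-gon of circumradius 8.5 (constant along its height) (area = (16/2)·8.500²·sin(360°/16) = 221.19 mm²); the cube at (11.5, 1.5) (footprint 16.5×23.5) is included at this height (area 387.75 mm²); the cylinder at (11, -3): section is a regular 16-gon, circumradius r=12 (area = (16/2)·12.000²·sin(360°/16) = 440.85 mm²); the cube at (6, 14.5) (footprint 16×4.5) is included at this height (area 72.00 mm²); After the difference (first − rest): starting from the r=8.5 cylinder (221.19 mm²), the 16.5×23.5 cube at (11.5, 1.5) misses the remaining region (no effect); the r=12 cylinder at (11, -3) partially overlaps it — only the 100.80 mm² overlap (of its 440.85 mm²) is removed, clipping the outline; the 16×4.5 cube at (6, 14.5) misses the remaining region (no effect) — area = 120.39 mm². At z = 16.32: the r=8.5 cylinder contributes a regular 16-gon of circumradius 8.5 (area = (16/2)·8.500²·sin(360°/16) = 221.19 mm²); the 16.5×23.5 cube at (11.5, 1.5) contributes its full rectangle (area 387.75 mm²); the r=12 cylinder at (11, -3) contributes a regular 16-gon of circumradius 12 (area = (16/2)·12.000²·sin(360°/16) = 440.85 mm²); the cube at (6, 14.5) is present — its section is the full 16×4.5 rectangle (area 72.00 mm²); Taking the first minus the rest: starting from the r=8.5 cylinder (221.19 mm²), the 16.5×23.5 cube at (11.5, 1.5) misses the remaining region (no effect); the r=12 cylinder at (11, -3) partially overlaps it — only the 100.80 mm² overlap (of its 440.85 mm²) is removed, clipping the outline; the 16×4.5 cube at (6, 14.5) misses the remaining region (no effect) — area = 120.39 mm². Checking containment: the cross-section at z = 16.32 is a subset of the cross-section at z = 11.84.

entirely on top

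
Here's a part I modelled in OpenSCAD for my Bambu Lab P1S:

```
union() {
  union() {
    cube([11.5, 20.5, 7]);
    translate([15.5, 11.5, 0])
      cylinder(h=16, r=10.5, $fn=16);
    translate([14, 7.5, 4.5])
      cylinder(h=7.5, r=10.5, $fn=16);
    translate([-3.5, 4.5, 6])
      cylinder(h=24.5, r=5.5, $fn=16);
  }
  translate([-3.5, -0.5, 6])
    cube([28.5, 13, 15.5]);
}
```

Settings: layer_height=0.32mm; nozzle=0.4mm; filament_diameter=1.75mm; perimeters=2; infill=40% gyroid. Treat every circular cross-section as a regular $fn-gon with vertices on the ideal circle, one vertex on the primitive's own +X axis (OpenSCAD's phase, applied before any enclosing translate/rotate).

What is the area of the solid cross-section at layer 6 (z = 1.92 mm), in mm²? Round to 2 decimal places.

485.71 mm²

At z = 1.92 mm: the cube (footprint 11.5×20.5) is included at this height (area 235.75 mm²); the r=10.5 cylinder at (15.5, 11.5) gives a regular 16-gon of circumradius 10.5 (constant along its height) (area = (16/2)·10.500²·sin(360°/16) = 337.53 mm²); the cylinder at (14, 7.5) is not intersected at this z (z outside [4.5, 12]); the cylinder at (-3.5, 4.5) is not intersected at this z (z outside [6, 30.5]); Taking the union: the regions partially overlap — summed areas 573.28 mm² minus the doubly-counted overlap 87.57 mm² gives 485.71 mm² — area = 485.71 mm²; the cube at (-3.5, -0.5) is not intersected at this z (z outside [6, 21.5]); Taking the union: only the result so far is present, so the union is just that shape — area = 485.71 mm². Overall, the cross-section is a single solid region. Net area = 485.71 mm².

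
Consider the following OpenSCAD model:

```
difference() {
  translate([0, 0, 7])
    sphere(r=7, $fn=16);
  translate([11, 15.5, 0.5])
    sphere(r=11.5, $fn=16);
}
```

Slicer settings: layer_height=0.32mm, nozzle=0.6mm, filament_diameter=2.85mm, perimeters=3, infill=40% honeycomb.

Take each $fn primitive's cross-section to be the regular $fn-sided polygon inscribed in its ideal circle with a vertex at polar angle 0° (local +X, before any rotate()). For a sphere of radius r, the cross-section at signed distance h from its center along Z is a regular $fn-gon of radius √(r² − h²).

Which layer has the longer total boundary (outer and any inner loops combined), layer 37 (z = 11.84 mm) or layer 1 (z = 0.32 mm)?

layer 37 (z = 11.84 mm)

Layer 37 (z = 11.84): the sphere: section is a regular 16-gon, circumradius = √(r²−h²) = √(7²−4.84²) = 5.057 (perimeter = 2·16·5.057·sin(180°/16) = 31.57 mm); the sphere at (11, 15.5): section is a regular 16-gon, circumradius = √(r²−h²) = √(11.5²−11.34²) = 1.912 (perimeter = 2·16·1.912·sin(180°/16) = 11.93 mm); Subtracting the remaining from the first: starting from the r=7 sphere, the r=11.5 sphere at (11, 15.5) misses the remaining region (no effect) — boundary = 31.57 mm. So its perimeter = 31.57 mm. Layer 1 (z = 0.32): the sphere: section is a regular 16-gon, circumradius = √(r²−h²) = √(7²−6.68²) = 2.092 (perimeter = 2·16·2.092·sin(180°/16) = 13.06 mm); the r=11.5 sphere at (11, 15.5) contributes a regular 16-gon of circumradius √(11.5²−0.18²) = 11.499 (perimeter = 2·16·11.499·sin(180°/16) = 71.78 mm); Taking the first minus the rest: starting from the r=7 sphere, the r=11.5 sphere at (11, 15.5) misses the remaining region (no effect) — boundary = 13.06 mm. So its perimeter = 13.06 mm. Layer 37 is larger (31.57 vs 13.06 mm).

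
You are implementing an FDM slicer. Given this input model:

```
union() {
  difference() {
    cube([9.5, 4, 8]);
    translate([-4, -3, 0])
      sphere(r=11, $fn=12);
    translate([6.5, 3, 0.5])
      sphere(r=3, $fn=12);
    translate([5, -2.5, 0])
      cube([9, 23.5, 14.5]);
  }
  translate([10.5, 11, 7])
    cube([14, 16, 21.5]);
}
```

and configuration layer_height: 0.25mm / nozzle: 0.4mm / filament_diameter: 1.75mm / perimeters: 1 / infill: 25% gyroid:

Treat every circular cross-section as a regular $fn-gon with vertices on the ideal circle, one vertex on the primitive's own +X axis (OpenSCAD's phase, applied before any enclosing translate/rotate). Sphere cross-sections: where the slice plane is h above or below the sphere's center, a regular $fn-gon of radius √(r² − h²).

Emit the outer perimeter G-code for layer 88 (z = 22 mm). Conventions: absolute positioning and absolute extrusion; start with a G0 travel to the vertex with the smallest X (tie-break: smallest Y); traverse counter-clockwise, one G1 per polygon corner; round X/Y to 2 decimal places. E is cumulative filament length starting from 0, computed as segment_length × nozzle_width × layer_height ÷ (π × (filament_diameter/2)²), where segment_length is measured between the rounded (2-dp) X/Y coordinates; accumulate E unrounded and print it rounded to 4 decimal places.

G0 X10.50 Y11.00 Z22.00
G1 X24.50 Y11.00 E0.5821
G1 X24.50 Y27.00 E1.2473
G1 X10.50 Y27.00 E1.8293
G1 X10.50 Y11.00 E2.4945

At z = 22 mm: the cube is absent (z outside [0, 8]); the sphere at (-4, -3) is not intersected at this z (|z−center|=22.000 > r=11); the sphere at (6.5, 3) is not intersected at this z (|z−center|=21.500 > r=3); the cube at (5, -2.5) does not reach this height (z outside [0, 14.5]); After the difference (first − rest): the first operand is absent here, so nothing remains; the 14×16 cube at (10.5, 11) contributes its full rectangle; Taking the union: only the 14×16 cube at (10.5, 11) is present, so the union is just that shape — 1 connected region. The outline is a single polygon with 4 vertices. Extrusion per mm of travel: 0.4 × 0.25 / (π × 0.875²) = 0.041575. Accumulating E over each segment gives final E = 2.4945.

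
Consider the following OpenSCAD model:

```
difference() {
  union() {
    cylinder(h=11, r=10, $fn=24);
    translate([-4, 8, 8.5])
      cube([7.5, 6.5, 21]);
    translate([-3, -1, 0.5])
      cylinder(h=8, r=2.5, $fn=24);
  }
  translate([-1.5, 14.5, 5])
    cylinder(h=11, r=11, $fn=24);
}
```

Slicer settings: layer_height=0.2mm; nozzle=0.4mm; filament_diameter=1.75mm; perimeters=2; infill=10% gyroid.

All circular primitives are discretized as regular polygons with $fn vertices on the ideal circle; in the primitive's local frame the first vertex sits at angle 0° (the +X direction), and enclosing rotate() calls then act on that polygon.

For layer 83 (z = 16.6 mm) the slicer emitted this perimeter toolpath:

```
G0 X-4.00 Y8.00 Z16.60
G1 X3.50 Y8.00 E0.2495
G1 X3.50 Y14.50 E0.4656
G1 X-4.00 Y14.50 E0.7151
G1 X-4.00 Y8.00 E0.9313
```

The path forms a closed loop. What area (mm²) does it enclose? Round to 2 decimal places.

Apply the shoelace formula to the sequence of (X, Y) vertices; enclosed area = 48.75 mm².

48.75 mm²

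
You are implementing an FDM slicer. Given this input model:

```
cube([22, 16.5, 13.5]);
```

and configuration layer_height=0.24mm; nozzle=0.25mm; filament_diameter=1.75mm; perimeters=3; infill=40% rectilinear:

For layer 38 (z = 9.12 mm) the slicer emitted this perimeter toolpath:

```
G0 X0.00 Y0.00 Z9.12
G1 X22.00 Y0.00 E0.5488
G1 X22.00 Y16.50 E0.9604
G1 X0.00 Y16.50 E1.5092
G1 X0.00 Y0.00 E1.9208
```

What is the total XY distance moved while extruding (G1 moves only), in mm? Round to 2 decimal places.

77.00 mm

Sum the Euclidean lengths of each G1 segment: total = 77.00 mm.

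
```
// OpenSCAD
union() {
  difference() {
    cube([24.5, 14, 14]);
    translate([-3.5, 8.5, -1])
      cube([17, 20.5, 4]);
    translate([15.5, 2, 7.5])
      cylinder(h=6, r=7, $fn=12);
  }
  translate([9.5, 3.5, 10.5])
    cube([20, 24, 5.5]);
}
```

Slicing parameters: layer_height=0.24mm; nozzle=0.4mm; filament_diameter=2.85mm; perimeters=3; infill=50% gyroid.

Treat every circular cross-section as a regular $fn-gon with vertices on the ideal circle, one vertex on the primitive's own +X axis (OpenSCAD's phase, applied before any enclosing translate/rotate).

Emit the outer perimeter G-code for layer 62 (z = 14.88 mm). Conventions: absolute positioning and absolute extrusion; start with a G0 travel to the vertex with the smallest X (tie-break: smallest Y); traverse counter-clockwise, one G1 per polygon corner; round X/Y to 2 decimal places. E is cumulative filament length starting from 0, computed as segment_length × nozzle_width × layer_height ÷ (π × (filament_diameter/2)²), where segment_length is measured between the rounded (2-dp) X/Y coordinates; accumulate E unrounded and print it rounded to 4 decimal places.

G0 X9.50 Y3.50 Z14.88
G1 X29.50 Y3.50 E0.3010
G1 X29.50 Y27.50 E0.6621
G1 X9.50 Y27.50 E0.9631
G1 X9.50 Y3.50 E1.3243

At z = 14.88 mm: the cube does not reach this height (z outside [0, 14]); the cube at (-3.5, 8.5) is absent (z outside [-1, 3]); the cylinder at (15.5, 2) does not reach this height (z outside [7.5, 13.5]); Taking the first minus the rest: the first operand is absent here, so nothing remains; the cube at (9.5, 3.5) (footprint 20×24) is included at this height; Merging all regions: only the 20×24 cube at (9.5, 3.5) is present, so the union is just that shape — 1 connected region. The outline is a single polygon with 4 vertices. Extrusion per mm of travel: 0.4 × 0.24 / (π × 1.425²) = 0.015048. Accumulating E over each segment gives final E = 1.3243.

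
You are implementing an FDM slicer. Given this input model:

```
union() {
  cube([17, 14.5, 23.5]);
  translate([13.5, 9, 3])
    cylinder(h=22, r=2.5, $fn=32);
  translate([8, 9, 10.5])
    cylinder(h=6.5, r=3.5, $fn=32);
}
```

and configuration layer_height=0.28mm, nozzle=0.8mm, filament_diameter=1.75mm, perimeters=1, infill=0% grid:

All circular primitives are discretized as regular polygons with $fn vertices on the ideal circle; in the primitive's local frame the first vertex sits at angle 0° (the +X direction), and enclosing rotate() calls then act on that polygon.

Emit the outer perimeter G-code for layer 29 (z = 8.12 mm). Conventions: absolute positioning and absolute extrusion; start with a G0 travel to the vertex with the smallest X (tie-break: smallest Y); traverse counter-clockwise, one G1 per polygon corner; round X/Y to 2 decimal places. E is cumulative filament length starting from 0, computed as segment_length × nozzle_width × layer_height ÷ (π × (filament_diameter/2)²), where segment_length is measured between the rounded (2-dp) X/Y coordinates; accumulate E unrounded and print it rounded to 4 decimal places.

G0 X0.00 Y0.00 Z8.12
G1 X17.00 Y0.00 E1.5832
G1 X17.00 Y14.50 E2.9335
G1 X0.00 Y14.50 E4.5167
G1 X0.00 Y0.00 E5.8671

At z = 8.12 mm: the 17×14.5 cube contributes its full rectangle; the r=2.5 cylinder at (13.5, 9) contributes a regular 32-gon of circumradius 2.5; the cylinder at (8, 9) is not intersected at this z (z outside [10.5, 17]); Merging all regions: the r=2.5 cylinder at (13.5, 9) lies entirely inside the 17×14.5 cube, so the union is just the 17×14.5 cube — 1 connected region. The outline is a single polygon with 4 vertices. Extrusion per mm of travel: 0.8 × 0.28 / (π × 0.875²) = 0.093128. Accumulating E over each segment gives final E = 5.8671.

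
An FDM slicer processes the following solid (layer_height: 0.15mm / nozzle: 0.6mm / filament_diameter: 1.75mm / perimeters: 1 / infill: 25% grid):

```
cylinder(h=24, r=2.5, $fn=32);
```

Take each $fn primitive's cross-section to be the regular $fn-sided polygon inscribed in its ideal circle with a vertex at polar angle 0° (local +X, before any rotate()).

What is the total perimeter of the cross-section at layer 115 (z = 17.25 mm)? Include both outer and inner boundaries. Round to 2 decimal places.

15.68 mm

At z = 17.25 mm: the r=2.5 cylinder gives a regular 32-gon of circumradius 2.5 (constant along its height) (perimeter = 2·32·2.500·sin(180°/32) = 15.68 mm). Overall, the cross-section is a single solid region. Total boundary length (outer) = 15.68 mm.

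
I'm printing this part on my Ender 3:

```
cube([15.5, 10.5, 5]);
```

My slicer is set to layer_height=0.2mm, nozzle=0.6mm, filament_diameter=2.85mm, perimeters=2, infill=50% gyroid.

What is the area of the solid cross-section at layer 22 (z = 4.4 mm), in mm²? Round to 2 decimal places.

162.75 mm²

At z = 4.4 mm: the cube (footprint 15.5×10.5) is included at this height (area 162.75 mm²). Overall, the cross-section is a single solid region. Net area = 162.75 mm².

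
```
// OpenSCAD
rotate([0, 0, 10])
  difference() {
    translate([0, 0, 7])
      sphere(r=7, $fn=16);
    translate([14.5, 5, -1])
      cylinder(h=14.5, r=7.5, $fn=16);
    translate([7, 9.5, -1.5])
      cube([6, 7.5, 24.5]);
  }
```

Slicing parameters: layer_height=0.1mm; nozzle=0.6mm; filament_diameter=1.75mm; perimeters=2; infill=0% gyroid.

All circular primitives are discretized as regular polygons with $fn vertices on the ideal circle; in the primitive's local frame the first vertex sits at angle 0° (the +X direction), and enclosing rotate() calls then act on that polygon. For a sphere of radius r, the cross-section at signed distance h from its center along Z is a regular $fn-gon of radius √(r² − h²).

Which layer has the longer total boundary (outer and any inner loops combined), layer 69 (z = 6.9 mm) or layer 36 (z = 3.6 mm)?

Layer 69 (z = 6.9): the r=7 sphere contributes a regular 16-gon of circumradius √(7²−0.1²) = 6.999 (perimeter = 2·16·6.999·sin(180°/16) = 43.70 mm); the r=7.5 cylinder at (14.5, 5) contributes a regular 16-gon of circumradius 7.5 (perimeter = 2·16·7.500·sin(180°/16) = 46.82 mm); the 6×7.5 cube at (7, 9.5) contributes its full rectangle (perimeter 27.00 mm); Subtracting the remaining from the first: starting from the r=7 sphere, the r=7.5 cylinder at (14.5, 5) misses the remaining region (no effect); the 6×7.5 cube at (7, 9.5) misses the remaining region (no effect) — boundary = 43.70 mm; (whole slice rotated 10° about Z — lengths, areas and connectivity unchanged). So its perimeter = 43.70 mm. Layer 36 (z = 3.6): the sphere: section is a regular 16-gon, circumradius = √(r²−h²) = √(7²−3.4²) = 6.119 (perimeter = 2·16·6.119·sin(180°/16) = 38.20 mm); the r=7.5 cylinder at (14.5, 5) gives a regular 16-gon of circumradius 7.5 (constant along its height) (perimeter = 2·16·7.500·sin(180°/16) = 46.82 mm); the cube at (7, 9.5) is present — its section is the full 6×7.5 rectangle (perimeter 27.00 mm); Subtracting the remaining from the first: starting from the r=7 sphere, the r=7.5 cylinder at (14.5, 5) misses the remaining region (no effect); the 6×7.5 cube at (7, 9.5) misses the remaining region (no effect) — boundary = 38.20 mm; (rotated 10° about Z; rotation is an isometry so areas/perimeters/island counts are preserved). So its perimeter = 38.20 mm. Layer 69 is larger (43.70 vs 38.20 mm).

layer 69 (z = 6.9 mm)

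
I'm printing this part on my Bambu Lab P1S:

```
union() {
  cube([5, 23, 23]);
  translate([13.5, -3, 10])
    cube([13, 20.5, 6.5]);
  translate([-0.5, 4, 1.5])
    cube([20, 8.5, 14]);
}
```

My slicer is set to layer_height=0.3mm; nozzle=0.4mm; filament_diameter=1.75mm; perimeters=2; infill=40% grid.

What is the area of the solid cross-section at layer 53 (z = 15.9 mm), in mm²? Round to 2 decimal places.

At z = 15.9 mm: the cube (footprint 5×23) is included at this height (area 115.00 mm²); the cube at (13.5, -3) (footprint 13×20.5) is included at this height (area 266.50 mm²); the cube at (-0.5, 4) is absent (z outside [1.5, 15.5]); Combining (union): the 2 present regions are separate (no shared area or edge), so areas and boundary lengths simply add and each stays a separate island — area = 381.50 mm². Overall, the cross-section has 2 separate islands. Net area = 381.50 mm².

381.50 mm²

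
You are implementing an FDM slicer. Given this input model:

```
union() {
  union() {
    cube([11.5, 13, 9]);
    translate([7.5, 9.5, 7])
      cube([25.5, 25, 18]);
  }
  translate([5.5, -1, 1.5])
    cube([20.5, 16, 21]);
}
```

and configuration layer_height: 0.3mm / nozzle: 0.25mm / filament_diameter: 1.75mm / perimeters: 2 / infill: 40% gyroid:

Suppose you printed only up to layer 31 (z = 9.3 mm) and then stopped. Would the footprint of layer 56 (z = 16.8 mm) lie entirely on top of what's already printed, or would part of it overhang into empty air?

Compare the two slices. At z = 9.3: the cube does not reach this height (z outside [0, 9]); the cube at (7.5, 9.5) is present — its section is the full 25.5×25 rectangle (area 637.50 mm²); Combining (union): only the 25.5×25 cube at (7.5, 9.5) is present, so the union is just that shape — area = 637.50 mm²; the 20.5×16 cube at (5.5, -1) contributes its full rectangle (area 328.00 mm²); Taking the union: the regions partially overlap — summed areas 965.50 mm² minus the doubly-counted overlap 101.75 mm² gives 863.75 mm² — area = 863.75 mm². At z = 16.8: the cube does not reach this height (z outside [0, 9]); the cube at (7.5, 9.5) (footprint 25.5×25) is included at this height (area 637.50 mm²); Taking the union: only the 25.5×25 cube at (7.5, 9.5) is present, so the union is just that shape — area = 637.50 mm²; the cube at (5.5, -1) is present — its section is the full 20.5×16 rectangle (area 328.00 mm²); Taking the union: the regions partially overlap — summed areas 965.50 mm² minus the doubly-counted overlap 101.75 mm² gives 863.75 mm² — area = 863.75 mm². Checking containment: the cross-section at z = 16.8 is a subset of the cross-section at z = 9.3.

entirely on top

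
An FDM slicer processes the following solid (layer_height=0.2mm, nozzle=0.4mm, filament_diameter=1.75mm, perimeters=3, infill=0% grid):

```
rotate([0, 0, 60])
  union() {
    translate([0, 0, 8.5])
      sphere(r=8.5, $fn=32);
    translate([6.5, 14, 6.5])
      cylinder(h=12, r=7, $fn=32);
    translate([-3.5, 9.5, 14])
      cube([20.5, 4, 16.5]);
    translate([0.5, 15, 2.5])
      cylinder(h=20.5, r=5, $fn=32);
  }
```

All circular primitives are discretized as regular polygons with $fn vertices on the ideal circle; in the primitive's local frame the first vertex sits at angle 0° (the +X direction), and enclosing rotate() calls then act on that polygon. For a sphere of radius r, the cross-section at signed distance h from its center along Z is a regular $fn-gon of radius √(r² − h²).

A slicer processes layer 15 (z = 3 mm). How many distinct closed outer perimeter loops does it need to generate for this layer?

At z = 3 mm: the sphere: section is a regular 32-gon, circumradius = √(r²−h²) = √(8.5²−5.5²) = 6.481; the cylinder at (6.5, 14) does not reach this height (z outside [6.5, 18.5]); the cube at (-3.5, 9.5) does not reach this height (z outside [14, 30.5]); the cylinder at (0.5, 15): section is a regular 32-gon, circumradius r=5; Merging all regions: the 2 present regions are separate (no shared area or edge), so areas and boundary lengths simply add and each stays a separate island — 2 connected regions; (whole slice rotated 60° about Z — lengths, areas and connectivity unchanged). The result has 2 disconnected regions.

2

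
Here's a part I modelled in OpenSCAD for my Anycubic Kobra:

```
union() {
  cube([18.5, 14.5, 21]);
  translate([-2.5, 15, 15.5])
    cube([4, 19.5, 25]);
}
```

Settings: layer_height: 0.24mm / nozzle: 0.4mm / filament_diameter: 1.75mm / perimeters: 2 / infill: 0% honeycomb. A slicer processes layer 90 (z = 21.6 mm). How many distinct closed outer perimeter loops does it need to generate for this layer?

At z = 21.6 mm: the cube is not intersected at this z (z outside [0, 21]); the 4×19.5 cube at (-2.5, 15) contributes its full rectangle; Taking the union: only the 4×19.5 cube at (-2.5, 15) is present, so the union is just that shape — 1 connected region. The result has 1 disconnected region.

1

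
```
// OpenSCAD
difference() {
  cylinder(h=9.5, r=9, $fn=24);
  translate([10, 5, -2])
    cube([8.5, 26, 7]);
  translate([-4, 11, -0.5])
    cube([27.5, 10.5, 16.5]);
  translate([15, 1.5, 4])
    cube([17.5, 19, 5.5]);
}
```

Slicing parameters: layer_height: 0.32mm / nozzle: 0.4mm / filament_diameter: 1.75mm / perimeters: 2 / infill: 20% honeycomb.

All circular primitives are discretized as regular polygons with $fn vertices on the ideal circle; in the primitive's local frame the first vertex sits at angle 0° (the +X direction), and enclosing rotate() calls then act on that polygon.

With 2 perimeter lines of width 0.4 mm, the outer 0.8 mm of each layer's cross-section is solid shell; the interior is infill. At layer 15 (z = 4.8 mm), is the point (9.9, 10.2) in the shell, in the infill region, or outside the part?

outside

At z = 4.8 mm: the r=9 cylinder gives a regular 24-gon of circumradius 9 (constant along its height); the 8.5×26 cube at (10, 5) contributes its full rectangle; the 27.5×10.5 cube at (-4, 11) contributes its full rectangle; the cube at (15, 1.5) is present — its section is the full 17.5×19 rectangle; Taking the first minus the rest: starting from the r=9 cylinder, the 8.5×26 cube at (10, 5) misses the remaining region (no effect); the 27.5×10.5 cube at (-4, 11) misses the remaining region (no effect); the 17.5×19 cube at (15, 1.5) misses the remaining region (no effect) — 1 connected region. Overall, the cross-section is a single solid region. The nearest boundary edge runs (4.50, 7.79)→(6.36, 6.36); distance from the point to it = 5.22 mm. The point is not inside any of the regions above, so it lies outside the cross-section (5.22 mm from the nearest boundary).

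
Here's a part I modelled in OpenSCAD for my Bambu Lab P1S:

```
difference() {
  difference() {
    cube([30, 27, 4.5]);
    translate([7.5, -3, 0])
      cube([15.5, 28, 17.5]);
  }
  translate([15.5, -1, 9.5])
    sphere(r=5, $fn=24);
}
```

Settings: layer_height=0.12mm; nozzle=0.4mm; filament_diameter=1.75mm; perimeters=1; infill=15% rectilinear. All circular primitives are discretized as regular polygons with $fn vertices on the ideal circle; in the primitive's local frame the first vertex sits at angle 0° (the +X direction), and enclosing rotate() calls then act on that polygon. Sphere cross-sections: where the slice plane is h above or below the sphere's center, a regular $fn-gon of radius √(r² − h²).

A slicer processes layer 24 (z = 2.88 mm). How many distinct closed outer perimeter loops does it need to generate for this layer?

At z = 2.88 mm: the 30×27 cube contributes its full rectangle; the cube at (7.5, -3) (footprint 15.5×28) is included at this height; After the difference (first − rest): starting from the 30×27 cube, the 15.5×28 cube at (7.5, -3) partially overlaps it — only the 387.50 mm² overlap (of its 434.00 mm²) is removed, clipping the outline — 1 connected region; the sphere at (15.5, -1) does not reach this height (|z−center|=6.620 > r=5); After the difference (first − rest): none of the subtracted shapes is present at this height, so that combined region is unchanged — 1 connected region. The result has 1 disconnected region.

1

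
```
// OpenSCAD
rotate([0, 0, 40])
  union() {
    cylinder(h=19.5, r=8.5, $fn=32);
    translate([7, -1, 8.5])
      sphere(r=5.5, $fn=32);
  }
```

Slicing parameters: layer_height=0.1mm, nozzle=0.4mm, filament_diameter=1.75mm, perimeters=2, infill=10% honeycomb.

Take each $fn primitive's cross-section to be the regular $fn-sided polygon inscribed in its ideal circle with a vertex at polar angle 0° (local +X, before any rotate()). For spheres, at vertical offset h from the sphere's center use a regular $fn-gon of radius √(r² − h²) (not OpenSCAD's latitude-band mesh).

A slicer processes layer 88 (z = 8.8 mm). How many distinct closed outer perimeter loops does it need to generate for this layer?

At z = 8.8 mm: the cylinder: section is a regular 32-gon, circumradius r=8.5; the r=5.5 sphere at (7, -1) contributes a regular 32-gon of circumradius √(5.5²−0.3²) = 5.492; Combining (union): the regions partially overlap (shared area 55.50 mm²), so overlapping operands fuse into one piece — 1 connected region; (whole slice rotated 40° about Z — lengths, areas and connectivity unchanged). The result has 1 disconnected region.

1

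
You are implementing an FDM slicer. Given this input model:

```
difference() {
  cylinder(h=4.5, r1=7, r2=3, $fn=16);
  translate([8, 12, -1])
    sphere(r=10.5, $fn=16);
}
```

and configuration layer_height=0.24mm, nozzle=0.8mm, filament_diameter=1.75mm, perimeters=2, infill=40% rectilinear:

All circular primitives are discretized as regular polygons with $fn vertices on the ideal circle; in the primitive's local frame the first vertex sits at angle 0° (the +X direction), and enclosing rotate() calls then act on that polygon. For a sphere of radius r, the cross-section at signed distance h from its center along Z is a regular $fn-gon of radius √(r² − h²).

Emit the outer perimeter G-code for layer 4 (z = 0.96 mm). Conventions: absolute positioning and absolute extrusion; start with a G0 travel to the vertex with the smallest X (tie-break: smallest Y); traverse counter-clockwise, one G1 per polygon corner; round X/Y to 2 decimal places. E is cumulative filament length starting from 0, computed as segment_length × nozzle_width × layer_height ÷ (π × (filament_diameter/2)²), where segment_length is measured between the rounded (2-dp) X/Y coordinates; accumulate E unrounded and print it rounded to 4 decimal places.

G0 X-6.15 Y0.00 Z0.96
G1 X-5.68 Y-2.35 E0.1913
G1 X-4.35 Y-4.35 E0.3830
G1 X-2.35 Y-5.68 E0.5748
G1 X0.00 Y-6.15 E0.7661
G1 X2.35 Y-5.68 E0.9574
G1 X4.35 Y-4.35 E1.1491
G1 X5.68 Y-2.35 E1.3408
G1 X6.15 Y0.00 E1.5321
G1 X5.72 Y2.14 E1.7064
G1 X4.05 Y2.47 E1.8422
G1 X0.71 Y4.71 E2.1633
G1 X-0.23 Y6.10 E2.2972
G1 X-2.35 Y5.68 E2.4697
G1 X-4.35 Y4.35 E2.6614
G1 X-5.68 Y2.35 E2.8532
G1 X-6.15 Y0.00 E3.0445

At z = 0.96 mm: the cone: at t=0.213 of its height the radius interpolates to r₁+(r₂−r₁)t = 6.147, giving a regular 16-gon of that circumradius; the r=10.5 sphere at (8, 12) slices to a regular 16-gon of circumradius 10.315 (√(r²−h²) with h=1.96 from center); After the difference (first − rest): starting from the cone, the r=10.5 sphere at (8, 12) partially overlaps it — only the 8.96 mm² overlap (of its 325.77 mm²) is removed, clipping the outline — 1 connected region. The outline is a single polygon with 16 vertices. Extrusion per mm of travel: 0.8 × 0.24 / (π × 0.875²) = 0.079824. Accumulating E over each segment gives final E = 3.0445.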